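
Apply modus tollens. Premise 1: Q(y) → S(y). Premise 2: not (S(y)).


Modus tollens: from (P → Q) and ¬Q, infer ¬P.
Q = 'S(y)' is denied; since P → Q, P must also fail.

Not (Q(y)).


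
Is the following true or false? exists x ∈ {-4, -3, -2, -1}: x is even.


Evaluate the predicate on each element: -4:True, -3:False, -2:True, -1:False.
Witness x = -4 satisfies the predicate.

True


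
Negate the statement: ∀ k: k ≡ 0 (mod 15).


¬(∀ x: φ) = ∃ x: ¬φ, and ¬(∃ x: φ) = ∀ x: ¬φ.
Apply to the universal statement.

∃ k: ¬(k ≡ 0 (mod 15))


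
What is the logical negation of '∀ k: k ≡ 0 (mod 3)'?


¬(∀ x: φ) = ∃ x: ¬φ, and ¬(∃ x: φ) = ∀ x: ¬φ.
Apply to the universal statement.

∃ k: ¬(k ≡ 0 (mod 3))


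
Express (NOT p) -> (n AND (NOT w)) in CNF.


Step 1: Rewrite (¬p) → (n ∧ (¬w)) as ¬(¬p) ∨ (n ∧ (¬w)).
Step 2: Distribute ∨ over ∧.
Step 3: Eliminate any double negations (¬¬X = X).

(p OR n) AND (p OR (NOT w))


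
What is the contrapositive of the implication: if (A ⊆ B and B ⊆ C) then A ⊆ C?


The contrapositive of (P → Q) is (¬Q → ¬P); it is logically equivalent to the original.
Here P = '(A ⊆ B and B ⊆ C)' and Q = 'A ⊆ C'.

If not (A ⊆ C), then not ((A ⊆ B and B ⊆ C)).


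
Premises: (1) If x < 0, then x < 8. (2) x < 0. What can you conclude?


Modus ponens: from (P → Q) and P, infer Q.
P = 'x < 0' is asserted, and P → Q holds, so Q follows.

x < 8.


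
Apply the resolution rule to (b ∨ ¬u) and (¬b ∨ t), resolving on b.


The clauses contain complementary literals b and ¬b.
Resolution eliminates this pair and disjoins the remaining literals (merging duplicates).

(¬u ∨ t)


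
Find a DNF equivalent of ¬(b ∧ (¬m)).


Step 1: Apply De Morgan: ¬(b ∧ (¬m)) = ¬b ∨ ¬(¬m).
Step 2: Eliminate any double negations (¬¬X = X).

(¬b) ∨ m


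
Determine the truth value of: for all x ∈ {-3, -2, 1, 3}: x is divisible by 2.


Evaluate the predicate on each element: -3:F, -2:T, 1:F, 3:F.
Counterexample x = -3 fails the predicate.

F


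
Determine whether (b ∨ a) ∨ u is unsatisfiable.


Truth table over {a, b, u}:
a | b | u | φ
-------------
F | F | F | F
T | F | F | T
F | T | F | T
T | T | F | T
F | F | T | T
T | F | T | T
F | T | T | T
T | T | T | T
Satisfying assignment at row 2: a=T, b=F, u=F gives T.

No, it is not a contradiction.


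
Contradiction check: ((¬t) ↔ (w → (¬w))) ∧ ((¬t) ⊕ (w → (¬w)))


Truth table over {t, w}:
t | w | φ
---------
F | F | F
T | F | F
F | T | F
T | T | F
Every row is false.

Yes, it is a contradiction.


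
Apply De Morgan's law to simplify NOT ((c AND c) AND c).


De Morgan: the negation of a conjunction is the disjunction of the negations.
Distribute NOT across AND, flipping it to OR, and negate each literal.

((NOT c) OR (NOT c)) OR (NOT c)


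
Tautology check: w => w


Build the truth table over {w}:
w | φ
-----
False | True
True | True
Every row evaluates to true.

Yes, it is a tautology.


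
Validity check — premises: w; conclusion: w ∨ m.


This matches the form of disjunction introduction: the conclusion follows in every model of the premises.

Valid.


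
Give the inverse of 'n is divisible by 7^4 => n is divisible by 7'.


The inverse of (P → Q) is (¬P → ¬Q). It is equivalent to the converse, not to the original.
Here P = 'n is divisible by 7^4' and Q = 'n is divisible by 7'.

If not (n is divisible by 7^4), then not (n is divisible by 7).


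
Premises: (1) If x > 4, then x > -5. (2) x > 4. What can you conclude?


Modus ponens: from (P → Q) and P, infer Q.
P = 'x > 4' is asserted, and P → Q holds, so Q follows.

x > -5.


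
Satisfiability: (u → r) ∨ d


Search for a satisfying assignment over {d, r, u}.
Try d=F, r=F, u=F: the formula evaluates to T.
A satisfying assignment exists.

Satisfiable.


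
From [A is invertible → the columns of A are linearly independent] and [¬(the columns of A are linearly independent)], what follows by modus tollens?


Modus tollens: from (P → Q) and ¬Q, infer ¬P.
Q = 'the columns of A are linearly independent' is denied; since P → Q, P must also fail.

Not (A is invertible).


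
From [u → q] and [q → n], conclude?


Hypothetical syllogism: from (P → Q) and (Q → R), infer (P → R).
Chain the two implications through the shared middle term 'q'.

u → n


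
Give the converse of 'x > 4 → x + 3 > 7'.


The converse of (P → Q) is (Q → P). It is not in general equivalent to the original.
Here P = 'x > 4' and Q = 'x + 3 > 7'.

If x + 3 > 7, then x > 4.


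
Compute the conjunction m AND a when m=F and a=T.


Conjunction is true only when both operands are true.
Substitute: m=F, a=T.
F AND T evaluates to F.

F


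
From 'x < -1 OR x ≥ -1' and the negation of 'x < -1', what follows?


Disjunctive syllogism: from (P ∨ Q) and ¬P, infer Q.
One disjunct, 'x < -1', is ruled out; the other must hold.

x ≥ -1


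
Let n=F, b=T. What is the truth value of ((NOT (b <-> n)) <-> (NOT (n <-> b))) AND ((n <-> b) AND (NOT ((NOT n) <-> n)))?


Substitute n=F, b=T:
… (earlier sub-steps elided)
NOT (b <-> n) = T
n <-> b = F <-> T = F
NOT (n <-> b) = T
(NOT (b <-> n)) <-> (NOT (n <-> b)) = T <-> T = T
n <-> b = F <-> T = F
NOT n = T
(NOT n) <-> n = T <-> F = F
NOT ((NOT n) <-> n) = T
(n <-> b) AND (NOT ((NOT n) <-> n)) = F AND T = F
((NOT (b <-> n)) <-> (NOT (n <-> b))) AND ((n <-> b) AND (NOT ((NOT n) <-> n))) = T AND F = F

F


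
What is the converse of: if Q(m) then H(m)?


The converse of (P → Q) is (Q → P). It is not in general equivalent to the original.
Here P = 'Q(m)' and Q = 'H(m)'.

If H(m), then Q(m).


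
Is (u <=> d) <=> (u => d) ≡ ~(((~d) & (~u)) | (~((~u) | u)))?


Compare truth tables:
d | u | φ | ψ
-------------
False | False | True | False
True | False | False | True
False | True | True | True
True | True | True | True
They differ at row 1 (d=False, u=False): φ=True but ψ=False.

No, they are not logically equivalent.


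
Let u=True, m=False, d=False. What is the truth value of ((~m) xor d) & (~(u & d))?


Substitute u=True, m=False, d=False:
~m = True
(~m) xor d = True xor False = True
u & d = True & False = False
~(u & d) = True
((~m) xor d) & (~(u & d)) = True & True = True

True


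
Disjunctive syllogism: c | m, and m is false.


Disjunctive syllogism: from (P ∨ Q) and ¬P, infer Q.
One disjunct, 'm', is ruled out; the other must hold.

c


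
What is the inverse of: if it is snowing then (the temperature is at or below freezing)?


The inverse of (P → Q) is (¬P → ¬Q). It is equivalent to the converse, not to the original.
Here P = 'it is snowing' and Q = '(the temperature is at or below freezing)'.

If not (it is snowing), then not ((the temperature is at or below freezing)).


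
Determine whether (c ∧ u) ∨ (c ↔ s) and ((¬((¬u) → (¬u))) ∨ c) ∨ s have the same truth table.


Compare truth tables:
c | s | u | φ | ψ
-----------------
F | F | F | T | F
T | F | F | F | T
F | T | F | F | T
T | T | F | T | T
F | F | T | T | F
T | F | T | T | T
F | T | T | F | T
T | T | T | T | T
They differ at row 1 (c=F, s=F, u=F): φ=T but ψ=F.

No, they are not logically equivalent.


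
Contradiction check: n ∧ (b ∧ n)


Truth table over {b, n}:
b | n | φ
---------
F | F | F
T | F | F
F | T | F
T | T | T
Satisfying assignment at row 4: b=T, n=T gives T.

No, it is not a contradiction.


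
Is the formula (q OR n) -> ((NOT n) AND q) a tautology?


Build the truth table over {n, q}:
n | q | φ
---------
F | F | T
T | F | F
F | T | T
T | T | F
Counterexample at row 2: with n=T, q=F, the formula is F.

No, it is not a tautology.


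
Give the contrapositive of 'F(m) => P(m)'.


The contrapositive of (P → Q) is (¬Q → ¬P); it is logically equivalent to the original.
Here P = 'F(m)' and Q = 'P(m)'.

If not (P(m)), then not (F(m)).


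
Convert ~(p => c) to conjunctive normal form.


Step 1: Rewrite p → c as ¬p ∨ c.
Step 2: Negate: ¬(¬p ∨ c) = p ∧ ¬c (De Morgan + double negation).

p & (~c)


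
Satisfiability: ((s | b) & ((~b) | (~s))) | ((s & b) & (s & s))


Search for a satisfying assignment over {b, s}.
Try b=True, s=False: the formula evaluates to True.
A satisfying assignment exists.

Satisfiable.


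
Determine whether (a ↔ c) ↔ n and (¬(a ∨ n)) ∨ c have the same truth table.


Compare truth tables:
a | c | n | φ | ψ
-----------------
F | F | F | F | T
T | F | F | T | F
F | T | F | T | T
T | T | F | F | T
F | F | T | T | F
T | F | T | F | F
F | T | T | F | T
T | T | T | T | T
They differ at row 1 (a=F, c=F, n=F): φ=F but ψ=T.

No, they are not logically equivalent.


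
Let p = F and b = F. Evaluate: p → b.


Implication is false only when antecedent is true and consequent is false.
Substitute: p=F, b=F.
F → F evaluates to T.

T


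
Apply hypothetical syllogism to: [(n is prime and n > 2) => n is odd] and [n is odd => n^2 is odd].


Hypothetical syllogism: from (P → Q) and (Q → R), infer (P → R).
Chain the two implications through the shared middle term 'n is odd'.

(n is prime and n > 2) => n^2 is odd


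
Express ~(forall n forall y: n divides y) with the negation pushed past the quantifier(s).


Negation flips each quantifier (∀↔∃) and negates the inner predicate.
¬(forall n forall y: φ) = exists n exists y: ¬φ.

exists n exists y: ~(n divides y)


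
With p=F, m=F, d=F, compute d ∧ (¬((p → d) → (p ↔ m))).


Substitute p=F, m=F, d=F:
p → d = F → F = T
p ↔ m = F ↔ F = T
(p → d) → (p ↔ m) = T → T = T
¬((p → d) → (p ↔ m)) = F
d ∧ (¬((p → d) → (p ↔ m))) = F ∧ F = F

F


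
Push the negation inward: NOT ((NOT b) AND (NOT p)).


De Morgan: the negation of a conjunction is the disjunction of the negations.
Distribute NOT across AND, flipping it to OR, and negate each literal.

b OR p


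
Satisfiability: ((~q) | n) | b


Search for a satisfying assignment over {b, n, q}.
Try b=False, n=False, q=False: the formula evaluates to True.
A satisfying assignment exists.

Satisfiable.


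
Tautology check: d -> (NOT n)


Build the truth table over {d, n}:
d | n | φ
---------
F | F | T
T | F | T
F | T | T
T | T | F
Counterexample at row 4: with d=T, n=T, the formula is F.

No, it is not a tautology.


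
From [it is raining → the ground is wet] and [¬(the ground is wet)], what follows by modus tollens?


Modus tollens: from (P → Q) and ¬Q, infer ¬P.
Q = 'the ground is wet' is denied; since P → Q, P must also fail.

Not (it is raining).


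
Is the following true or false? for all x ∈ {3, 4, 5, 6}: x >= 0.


Evaluate the predicate on each element: 3:T, 4:T, 5:T, 6:T.
Every element satisfies the predicate.

T


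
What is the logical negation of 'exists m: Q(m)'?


¬(forall x: φ) = exists x: ¬φ, and ¬(exists x: φ) = forall x: ¬φ.
Apply to the existential statement.

forall m: ~(Q(m))


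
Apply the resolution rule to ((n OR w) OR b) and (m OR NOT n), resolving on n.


The clauses contain complementary literals n and NOTn.
Resolution eliminates this pair and disjoins the remaining literals (merging duplicates).

((b OR w) OR m)


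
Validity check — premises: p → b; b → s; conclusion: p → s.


This matches the form of hypothetical syllogism: the conclusion follows in every model of the premises.

Valid.


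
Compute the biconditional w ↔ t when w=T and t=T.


Biconditional is true when both operands have the same truth value.
Substitute: w=T, t=T.
T ↔ T evaluates to T.

T


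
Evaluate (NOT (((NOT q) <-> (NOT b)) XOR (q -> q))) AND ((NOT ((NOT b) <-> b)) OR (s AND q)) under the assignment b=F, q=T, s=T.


Substitute b=F, q=T, s=T:
… (earlier sub-steps elided)
(NOT q) <-> (NOT b) = F <-> T = F
q -> q = T -> T = T
((NOT q) <-> (NOT b)) XOR (q -> q) = F XOR T = T
NOT (((NOT q) <-> (NOT b)) XOR (q -> q)) = F
NOT b = T
(NOT b) <-> b = T <-> F = F
NOT ((NOT b) <-> b) = T
s AND q = T AND T = T
(NOT ((NOT b) <-> b)) OR (s AND q) = T OR T = T
(NOT (((NOT q) <-> (NOT b)) XOR (q -> q))) AND ((NOT ((NOT b) <-> b)) OR (s AND q)) = F AND T = F

F


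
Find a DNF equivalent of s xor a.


Step 1: s ⊕ a is true exactly when they disagree: (s ∧ ¬a) ∨ (¬s ∧ a).

(s & (~a)) | ((~s) & a)


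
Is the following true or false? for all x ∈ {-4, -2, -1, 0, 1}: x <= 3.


Evaluate the predicate on each element: -4:T, -2:T, -1:T, 0:T, 1:T.
Every element satisfies the predicate.

T


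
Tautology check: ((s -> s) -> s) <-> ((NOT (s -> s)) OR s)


Build the truth table over {s}:
s | φ
-----
F | T
T | T
Every row evaluates to true.

Yes, it is a tautology.


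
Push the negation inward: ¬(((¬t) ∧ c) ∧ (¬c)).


De Morgan: the negation of a conjunction is the disjunction of the negations.
Distribute ¬ across ∧, flipping it to ∨, and negate each literal.

(t ∨ (¬c)) ∨ c


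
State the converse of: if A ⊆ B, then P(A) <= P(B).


The converse of (P → Q) is (Q → P). It is not in general equivalent to the original.
Here P = 'A ⊆ B' and Q = 'P(A) <= P(B)'.

If P(A) <= P(B), then A ⊆ B.


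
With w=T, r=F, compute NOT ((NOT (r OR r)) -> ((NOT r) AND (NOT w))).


Substitute w=T, r=F:
r OR r = F OR F = F
NOT (r OR r) = T
NOT r = T
NOT w = F
(NOT r) AND (NOT w) = T AND F = F
(NOT (r OR r)) -> ((NOT r) AND (NOT w)) = T -> F = F
NOT ((NOT (r OR r)) -> ((NOT r) AND (NOT w))) = T

T


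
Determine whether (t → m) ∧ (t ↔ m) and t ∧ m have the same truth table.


Compare truth tables:
m | t | φ | ψ
-------------
F | F | T | F
T | F | F | F
F | T | F | F
T | T | T | T
They differ at row 1 (m=F, t=F): φ=T but ψ=F.

No, they are not logically equivalent.


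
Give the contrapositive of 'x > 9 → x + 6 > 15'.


The contrapositive of (P → Q) is (¬Q → ¬P); it is logically equivalent to the original.
Here P = 'x > 9' and Q = 'x + 6 > 15'.

If not (x + 6 > 15), then not (x > 9).


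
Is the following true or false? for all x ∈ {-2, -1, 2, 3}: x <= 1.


Evaluate the predicate on each element: -2:T, -1:T, 2:F, 3:F.
Counterexample x = 2 fails the predicate.

F


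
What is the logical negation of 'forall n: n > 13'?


¬(forall x: φ) = exists x: ¬φ, and ¬(exists x: φ) = forall x: ¬φ.
Apply to the universal statement.

exists n: ~(n > 13)


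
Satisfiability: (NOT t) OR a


Search for a satisfying assignment over {a, t}.
Try a=F, t=F: the formula evaluates to T.
A satisfying assignment exists.

Satisfiable.


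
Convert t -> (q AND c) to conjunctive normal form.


Step 1: Rewrite t → (q ∧ c) as ¬t ∨ (q ∧ c).
Step 2: Distribute ∨ over ∧.

((NOT t) OR q) AND ((NOT t) OR c)


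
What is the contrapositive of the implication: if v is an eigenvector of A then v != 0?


The contrapositive of (P → Q) is (¬Q → ¬P); it is logically equivalent to the original.
Here P = 'v is an eigenvector of A' and Q = 'v != 0'.

If not (v != 0), then not (v is an eigenvector of A).


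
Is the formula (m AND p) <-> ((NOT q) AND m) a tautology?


Build the truth table over {m, p, q}:
m | p | q | φ
-------------
F | F | F | T
T | F | F | F
F | T | F | T
T | T | F | T
F | F | T | T
T | F | T | T
F | T | T | T
T | T | T | F
Counterexample at row 2: with m=T, p=F, q=F, the formula is F.

No, it is not a tautology.


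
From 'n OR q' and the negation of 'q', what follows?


Disjunctive syllogism: from (P ∨ Q) and ¬P, infer Q.
One disjunct, 'q', is ruled out; the other must hold.

n


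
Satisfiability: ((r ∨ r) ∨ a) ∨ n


Search for a satisfying assignment over {a, n, r}.
Try a=T, n=F, r=F: the formula evaluates to T.
A satisfying assignment exists.

Satisfiable.


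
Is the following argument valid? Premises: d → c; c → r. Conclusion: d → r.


This matches the form of hypothetical syllogism: the conclusion follows in every model of the premises.

Valid.


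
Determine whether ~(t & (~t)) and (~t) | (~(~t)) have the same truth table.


Compare truth tables:
t | φ | ψ
---------
False | True | True
True | True | True
The columns φ and ψ agree on every row.

Yes, they are logically equivalent.


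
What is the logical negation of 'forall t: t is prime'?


¬(forall x: φ) = exists x: ¬φ, and ¬(exists x: φ) = forall x: ¬φ.
Apply to the universal statement.

exists t: ~(t is prime)


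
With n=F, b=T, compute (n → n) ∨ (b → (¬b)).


Substitute n=F, b=T:
n → n = F → F = T
¬b = F
b → (¬b) = T → F = F
(n → n) ∨ (b → (¬b)) = T ∨ F = T

T


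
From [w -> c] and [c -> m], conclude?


Hypothetical syllogism: from (P → Q) and (Q → R), infer (P → R).
Chain the two implications through the shared middle term 'c'.

w -> m


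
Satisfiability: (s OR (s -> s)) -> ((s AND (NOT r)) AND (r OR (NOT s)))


Check all 4 assignments over {r, s}:
r | s | φ
---------
F | F | F
T | F | F
F | T | F
T | T | F
No assignment makes the formula true.

Unsatisfiable.


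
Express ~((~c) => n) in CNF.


Step 1: Rewrite (¬c) → n as ¬(¬c) ∨ n.
Step 2: Negate: ¬(¬(¬c) ∨ n) = (¬c) ∧ ¬n (De Morgan + double negation).

(~c) & (~n)


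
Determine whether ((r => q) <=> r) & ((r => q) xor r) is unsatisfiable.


Truth table over {q, r}:
q | r | φ
---------
False | False | False
True | False | False
False | True | False
True | True | False
Every row is false.

Yes, it is a contradiction.


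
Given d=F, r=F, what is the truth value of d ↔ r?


Biconditional is true when both operands have the same truth value.
Substitute: d=F, r=F.
F ↔ F evaluates to T.

T


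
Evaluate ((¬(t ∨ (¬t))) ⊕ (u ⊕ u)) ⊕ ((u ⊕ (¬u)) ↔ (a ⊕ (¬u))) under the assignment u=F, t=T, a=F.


Substitute u=F, t=T, a=F:
… (earlier sub-steps elided)
t ∨ (¬t) = T ∨ F = T
¬(t ∨ (¬t)) = F
u ⊕ u = F ⊕ F = F
(¬(t ∨ (¬t))) ⊕ (u ⊕ u) = F ⊕ F = F
¬u = T
u ⊕ (¬u) = F ⊕ T = T
¬u = T
a ⊕ (¬u) = F ⊕ T = T
(u ⊕ (¬u)) ↔ (a ⊕ (¬u)) = T ↔ T = T
((¬(t ∨ (¬t))) ⊕ (u ⊕ u)) ⊕ ((u ⊕ (¬u)) ↔ (a ⊕ (¬u))) = F ⊕ T = T

T


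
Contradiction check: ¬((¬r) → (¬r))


Truth table over {r}:
r | φ
-----
F | F
T | F
Every row is false.

Yes, it is a contradiction.


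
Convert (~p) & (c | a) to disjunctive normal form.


Step 1: Distribute ∧ over ∨: (¬p) ∧ (c ∨ a) = ((¬p) ∧ c) ∨ ((¬p) ∧ a).

((~p) & c) | ((~p) & a)


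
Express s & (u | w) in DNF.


Step 1: Distribute ∧ over ∨: s ∧ (u ∨ w) = (s ∧ u) ∨ (s ∧ w).

(s & u) | (s & w)


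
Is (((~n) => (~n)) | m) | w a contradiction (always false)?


Truth table over {m, n, w}:
m | n | w | φ
-------------
False | False | False | True
True | False | False | True
False | True | False | True
True | True | False | True
False | False | True | True
True | False | True | True
False | True | True | True
True | True | True | True
Satisfying assignment at row 1: m=False, n=False, w=False gives True.

No, it is not a contradiction.


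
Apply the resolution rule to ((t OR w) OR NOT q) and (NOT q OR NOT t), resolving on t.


The clauses contain complementary literals t and NOTt.
Resolution eliminates this pair and disjoins the remaining literals (merging duplicates).

(NOT q OR w)


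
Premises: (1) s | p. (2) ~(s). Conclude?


Disjunctive syllogism: from (P ∨ Q) and ¬P, infer Q.
One disjunct, 's', is ruled out; the other must hold.

p


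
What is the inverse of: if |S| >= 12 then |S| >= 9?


The inverse of (P → Q) is (¬P → ¬Q). It is equivalent to the converse, not to the original.
Here P = '|S| >= 12' and Q = '|S| >= 9'.

If not (|S| >= 12), then not (|S| >= 9).


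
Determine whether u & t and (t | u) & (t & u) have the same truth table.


Compare truth tables:
t | u | φ | ψ
-------------
False | False | False | False
True | False | False | False
False | True | False | False
True | True | True | True
The columns φ and ψ agree on every row.

Yes, they are logically equivalent.


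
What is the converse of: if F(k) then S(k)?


The converse of (P → Q) is (Q → P). It is not in general equivalent to the original.
Here P = 'F(k)' and Q = 'S(k)'.

If S(k), then F(k).


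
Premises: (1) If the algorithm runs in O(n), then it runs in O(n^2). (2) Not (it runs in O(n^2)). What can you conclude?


Modus tollens: from (P → Q) and ¬Q, infer ¬P.
Q = 'it runs in O(n^2)' is denied; since P → Q, P must also fail.

Not (the algorithm runs in O(n)).


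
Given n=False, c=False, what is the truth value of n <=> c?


Biconditional is true when both operands have the same truth value.
Substitute: n=False, c=False.
False <=> False evaluates to True.

True


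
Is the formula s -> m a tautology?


Build the truth table over {m, s}:
m | s | φ
---------
F | F | T
T | F | T
F | T | F
T | T | T
Counterexample at row 3: with m=F, s=T, the formula is F.

No, it is not a tautology.


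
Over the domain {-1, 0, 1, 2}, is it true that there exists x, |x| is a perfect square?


Evaluate the predicate on each element: -1:T, 0:T, 1:T, 2:F.
Witness x = -1 satisfies the predicate.

T


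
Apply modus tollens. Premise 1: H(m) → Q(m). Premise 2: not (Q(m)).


Modus tollens: from (P → Q) and ¬Q, infer ¬P.
Q = 'Q(m)' is denied; since P → Q, P must also fail.

Not (H(m)).


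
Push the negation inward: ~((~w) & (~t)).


De Morgan: the negation of a conjunction is the disjunction of the negations.
Distribute ~ across &, flipping it to |, and negate each literal.

w | t


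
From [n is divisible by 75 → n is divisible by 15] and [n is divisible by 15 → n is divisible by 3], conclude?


Hypothetical syllogism: from (P → Q) and (Q → R), infer (P → R).
Chain the two implications through the shared middle term 'n is divisible by 15'.

n is divisible by 75 → n is divisible by 3


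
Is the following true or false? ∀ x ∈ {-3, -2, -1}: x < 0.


Evaluate the predicate on each element: -3:T, -2:T, -1:T.
Every element satisfies the predicate.

T


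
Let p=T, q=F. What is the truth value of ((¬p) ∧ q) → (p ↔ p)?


Substitute p=T, q=F:
¬p = F
(¬p) ∧ q = F ∧ F = F
p ↔ p = T ↔ T = T
((¬p) ∧ q) → (p ↔ p) = F → T = T

T


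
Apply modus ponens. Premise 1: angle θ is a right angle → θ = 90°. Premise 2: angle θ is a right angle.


Modus ponens: from (P → Q) and P, infer Q.
P = 'angle θ is a right angle' is asserted, and P → Q holds, so Q follows.

θ = 90°.


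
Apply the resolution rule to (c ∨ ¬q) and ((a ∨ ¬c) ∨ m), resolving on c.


The clauses contain complementary literals c and ¬c.
Resolution eliminates this pair and disjoins the remaining literals (merging duplicates).

((¬q ∨ a) ∨ m)


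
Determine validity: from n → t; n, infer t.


This matches the form of modus ponens: the conclusion follows in every model of the premises.

Valid.


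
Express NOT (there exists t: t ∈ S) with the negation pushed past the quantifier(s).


¬(for all x: φ) = there exists x: ¬φ, and ¬(there exists x: φ) = for all x: ¬φ.
Apply to the existential statement.

for all t: NOT(t ∈ S)


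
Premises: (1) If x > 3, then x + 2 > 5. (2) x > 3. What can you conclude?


Modus ponens: from (P → Q) and P, infer Q.
P = 'x > 3' is asserted, and P → Q holds, so Q follows.

x + 2 > 5.


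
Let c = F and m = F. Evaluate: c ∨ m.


Disjunction is false only when both operands are false.
Substitute: c=F, m=F.
F ∨ F evaluates to F.

F


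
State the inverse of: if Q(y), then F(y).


The inverse of (P → Q) is (¬P → ¬Q). It is equivalent to the converse, not to the original.
Here P = 'Q(y)' and Q = 'F(y)'.

If not (Q(y)), then not (F(y)).


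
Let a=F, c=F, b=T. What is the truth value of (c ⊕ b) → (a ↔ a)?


Substitute a=F, c=F, b=T:
c ⊕ b = F ⊕ T = T
a ↔ a = F ↔ F = T
(c ⊕ b) → (a ↔ a) = T → T = T

T


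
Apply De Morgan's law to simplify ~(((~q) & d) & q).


De Morgan: the negation of a conjunction is the disjunction of the negations.
Distribute ~ across &, flipping it to |, and negate each literal.

(q | (~d)) | (~q)


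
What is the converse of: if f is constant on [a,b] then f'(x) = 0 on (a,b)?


The converse of (P → Q) is (Q → P). It is not in general equivalent to the original.
Here P = 'f is constant on [a,b]' and Q = 'f'(x) = 0 on (a,b)'.

If f'(x) = 0 on (a,b), then f is constant on [a,b].


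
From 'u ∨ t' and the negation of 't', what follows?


Disjunctive syllogism: from (P ∨ Q) and ¬P, infer Q.
One disjunct, 't', is ruled out; the other must hold.

u


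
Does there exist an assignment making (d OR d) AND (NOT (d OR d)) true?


Check all 2 assignments over {d}:
d | φ
-----
F | F
T | F
No assignment makes the formula true.

Unsatisfiable.


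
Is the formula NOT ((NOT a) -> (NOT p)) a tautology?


Build the truth table over {a, p}:
a | p | φ
---------
F | F | F
T | F | F
F | T | T
T | T | F
Counterexample at row 1: with a=F, p=F, the formula is F.

No, it is not a tautology.


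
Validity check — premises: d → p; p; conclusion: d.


This is affirming the consequent (fallacy). There exist truth assignments where the premises are all true but the conclusion is false.

Invalid.


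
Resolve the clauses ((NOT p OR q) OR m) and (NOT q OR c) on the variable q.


The clauses contain complementary literals q and NOTq.
Resolution eliminates this pair and disjoins the remaining literals (merging duplicates).

((NOT p OR m) OR c)


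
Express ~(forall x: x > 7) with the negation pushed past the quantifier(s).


¬(forall x: φ) = exists x: ¬φ, and ¬(exists x: φ) = forall x: ¬φ.
Apply to the universal statement.

exists x: ~(x > 7)


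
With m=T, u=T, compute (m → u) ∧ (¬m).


Substitute m=T, u=T:
m → u = T → T = T
¬m = F
(m → u) ∧ (¬m) = T ∧ F = F

F


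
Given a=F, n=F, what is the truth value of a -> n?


Implication is false only when antecedent is true and consequent is false.
Substitute: a=F, n=F.
F -> F evaluates to T.

T


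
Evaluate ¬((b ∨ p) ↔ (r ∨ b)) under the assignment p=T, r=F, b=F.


Substitute p=T, r=F, b=F:
b ∨ p = F ∨ T = T
r ∨ b = F ∨ F = F
(b ∨ p) ↔ (r ∨ b) = T ↔ F = F
¬((b ∨ p) ↔ (r ∨ b)) = T

T


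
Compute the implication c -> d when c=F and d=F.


Implication is false only when antecedent is true and consequent is false.
Substitute: c=F, d=F.
F -> F evaluates to T.

T


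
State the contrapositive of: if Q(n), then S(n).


The contrapositive of (P → Q) is (¬Q → ¬P); it is logically equivalent to the original.
Here P = 'Q(n)' and Q = 'S(n)'.

If not (S(n)), then not (Q(n)).


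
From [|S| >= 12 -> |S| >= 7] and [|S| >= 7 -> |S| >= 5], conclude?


Hypothetical syllogism: from (P → Q) and (Q → R), infer (P → R).
Chain the two implications through the shared middle term '|S| >= 7'.

|S| >= 12 -> |S| >= 5


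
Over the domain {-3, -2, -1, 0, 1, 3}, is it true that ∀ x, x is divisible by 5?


Evaluate the predicate on each element: -3:F, -2:F, -1:F, 0:T, 1:F, 3:F.
Counterexample x = -3 fails the predicate.

F


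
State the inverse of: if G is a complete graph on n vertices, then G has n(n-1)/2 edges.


The inverse of (P → Q) is (¬P → ¬Q). It is equivalent to the converse, not to the original.
Here P = 'G is a complete graph on n vertices' and Q = 'G has n(n-1)/2 edges'.

If not (G is a complete graph on n vertices), then not (G has n(n-1)/2 edges).


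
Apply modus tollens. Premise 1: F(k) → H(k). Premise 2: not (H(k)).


Modus tollens: from (P → Q) and ¬Q, infer ¬P.
Q = 'H(k)' is denied; since P → Q, P must also fail.

Not (F(k)).


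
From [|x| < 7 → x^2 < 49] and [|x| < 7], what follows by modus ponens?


Modus ponens: from (P → Q) and P, infer Q.
P = '|x| < 7' is asserted, and P → Q holds, so Q follows.

x^2 < 49.


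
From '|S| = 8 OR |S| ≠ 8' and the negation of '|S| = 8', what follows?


Disjunctive syllogism: from (P ∨ Q) and ¬P, infer Q.
One disjunct, '|S| = 8', is ruled out; the other must hold.

|S| ≠ 8


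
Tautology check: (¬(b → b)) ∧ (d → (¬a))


Build the truth table over {a, b, d}:
a | b | d | φ
-------------
F | F | F | F
T | F | F | F
F | T | F | F
T | T | F | F
F | F | T | F
T | F | T | F
F | T | T | F
T | T | T | F
Counterexample at row 1: with a=F, b=F, d=F, the formula is F.

No, it is not a tautology.


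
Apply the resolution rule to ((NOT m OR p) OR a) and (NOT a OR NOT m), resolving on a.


The clauses contain complementary literals a and NOTa.
Resolution eliminates this pair and disjoins the remaining literals (merging duplicates).

(NOT m OR p)


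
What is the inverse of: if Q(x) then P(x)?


The inverse of (P → Q) is (¬P → ¬Q). It is equivalent to the converse, not to the original.
Here P = 'Q(x)' and Q = 'P(x)'.

If not (Q(x)), then not (P(x)).


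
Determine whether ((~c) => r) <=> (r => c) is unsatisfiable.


Truth table over {c, r}:
c | r | φ
---------
False | False | False
True | False | True
False | True | False
True | True | True
Satisfying assignment at row 2: c=True, r=False gives True.

No, it is not a contradiction.


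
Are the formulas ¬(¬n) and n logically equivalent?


Compare truth tables:
n | φ | ψ
---------
F | F | F
T | T | T
The columns φ and ψ agree on every row.

Yes, they are logically equivalent.


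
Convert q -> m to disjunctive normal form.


Step 1: Rewrite q → m as ¬q ∨ m.

(NOT q) OR m


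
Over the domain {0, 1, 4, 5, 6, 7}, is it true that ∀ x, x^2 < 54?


Evaluate the predicate on each element: 0:T, 1:T, 4:T, 5:T, 6:T, 7:T.
Every element satisfies the predicate.

T


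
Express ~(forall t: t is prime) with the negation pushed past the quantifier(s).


¬(forall x: φ) = exists x: ¬φ, and ¬(exists x: φ) = forall x: ¬φ.
Apply to the universal statement.

exists t: ~(t is prime)


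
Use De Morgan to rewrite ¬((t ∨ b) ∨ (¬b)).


De Morgan: the negation of a disjunction is the conjunction of the negations.
Distribute ¬ across ∨, flipping it to ∧, and negate each literal.

((¬t) ∧ (¬b)) ∧ b


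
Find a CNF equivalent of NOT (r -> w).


Step 1: Rewrite r → w as ¬r ∨ w.
Step 2: Negate: ¬(¬r ∨ w) = r ∧ ¬w (De Morgan + double negation).

r AND (NOT w)


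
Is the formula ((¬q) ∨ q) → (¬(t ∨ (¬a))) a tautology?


Build the truth table over {a, q, t}:
a | q | t | φ
-------------
F | F | F | F
T | F | F | T
F | T | F | F
T | T | F | T
F | F | T | F
T | F | T | F
F | T | T | F
T | T | T | F
Counterexample at row 1: with a=F, q=F, t=F, the formula is F.

No, it is not a tautology.


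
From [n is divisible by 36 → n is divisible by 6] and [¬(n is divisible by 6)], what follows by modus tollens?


Modus tollens: from (P → Q) and ¬Q, infer ¬P.
Q = 'n is divisible by 6' is denied; since P → Q, P must also fail.

Not (n is divisible by 36).


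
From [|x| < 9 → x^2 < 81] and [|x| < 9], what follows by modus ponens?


Modus ponens: from (P → Q) and P, infer Q.
P = '|x| < 9' is asserted, and P → Q holds, so Q follows.

x^2 < 81.


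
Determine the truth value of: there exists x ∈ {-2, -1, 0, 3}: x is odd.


Evaluate the predicate on each element: -2:F, -1:T, 0:F, 3:T.
Witness x = -1 satisfies the predicate.

T


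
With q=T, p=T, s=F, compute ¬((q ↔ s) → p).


Substitute q=T, p=T, s=F:
q ↔ s = T ↔ F = F
(q ↔ s) → p = F → T = T
¬((q ↔ s) → p) = F

F


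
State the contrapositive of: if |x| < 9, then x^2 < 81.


The contrapositive of (P → Q) is (¬Q → ¬P); it is logically equivalent to the original.
Here P = '|x| < 9' and Q = 'x^2 < 81'.

If not (x^2 < 81), then not (|x| < 9).


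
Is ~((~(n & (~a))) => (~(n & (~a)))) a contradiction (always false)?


Truth table over {a, n}:
a | n | φ
---------
False | False | False
True | False | False
False | True | False
True | True | False
Every row is false.

Yes, it is a contradiction.


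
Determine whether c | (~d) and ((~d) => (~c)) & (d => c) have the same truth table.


Compare truth tables:
c | d | φ | ψ
-------------
False | False | True | True
True | False | True | False
False | True | False | False
True | True | True | True
They differ at row 2 (c=True, d=False): φ=True but ψ=False.

No, they are not logically equivalent.


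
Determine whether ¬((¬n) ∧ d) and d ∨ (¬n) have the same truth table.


Compare truth tables:
d | n | φ | ψ
-------------
F | F | T | T
T | F | F | T
F | T | T | F
T | T | T | T
They differ at row 2 (d=T, n=F): φ=F but ψ=T.

No, they are not logically equivalent.


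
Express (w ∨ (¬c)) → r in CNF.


Step 1: Rewrite as ¬(w ∨ (¬c)) ∨ r = (¬w ∧ ¬(¬c)) ∨ r.
Step 2: Distribute ∨ over ∧.
Step 3: Eliminate any double negations (¬¬X = X).

((¬w) ∨ r) ∧ (c ∨ r)


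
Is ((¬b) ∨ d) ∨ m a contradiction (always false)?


Truth table over {b, d, m}:
b | d | m | φ
-------------
F | F | F | T
T | F | F | F
F | T | F | T
T | T | F | T
F | F | T | T
T | F | T | T
F | T | T | T
T | T | T | T
Satisfying assignment at row 1: b=F, d=F, m=F gives T.

No, it is not a contradiction.


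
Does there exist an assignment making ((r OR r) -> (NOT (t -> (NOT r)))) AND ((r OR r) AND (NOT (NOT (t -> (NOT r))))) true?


Check all 4 assignments over {r, t}:
r | t | φ
---------
F | F | F
T | F | F
F | T | F
T | T | F
No assignment makes the formula true.

Unsatisfiable.


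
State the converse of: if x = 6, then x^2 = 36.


The converse of (P → Q) is (Q → P). It is not in general equivalent to the original.
Here P = 'x = 6' and Q = 'x^2 = 36'.

If x^2 = 36, then x = 6.


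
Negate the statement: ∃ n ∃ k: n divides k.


Negation flips each quantifier (∀↔∃) and negates the inner predicate.
¬(∃ n ∃ k: φ) = ∀ n ∀ k: ¬φ.

∀ n ∀ k: ¬(n divides k)


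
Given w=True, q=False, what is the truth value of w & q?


Conjunction is true only when both operands are true.
Substitute: w=True, q=False.
True & False evaluates to False.

False


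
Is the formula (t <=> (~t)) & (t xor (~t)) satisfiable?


Check all 2 assignments over {t}:
t | φ
-----
False | False
True | False
No assignment makes the formula true.

Unsatisfiable.


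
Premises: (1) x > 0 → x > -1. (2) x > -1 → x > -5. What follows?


Hypothetical syllogism: from (P → Q) and (Q → R), infer (P → R).
Chain the two implications through the shared middle term 'x > -1'.

x > 0 → x > -5


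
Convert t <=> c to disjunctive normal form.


Step 1: t ↔ c is true exactly when both agree: (t ∧ c) ∨ (¬t ∧ ¬c).

(t & c) | ((~t) & (~c))


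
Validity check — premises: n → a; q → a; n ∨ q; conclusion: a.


This matches the form of proof by cases: the conclusion follows in every model of the premises.

Valid.


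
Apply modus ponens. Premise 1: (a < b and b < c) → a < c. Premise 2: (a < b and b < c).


Modus ponens: from (P → Q) and P, infer Q.
P = '(a < b and b < c)' is asserted, and P → Q holds, so Q follows.

a < c.


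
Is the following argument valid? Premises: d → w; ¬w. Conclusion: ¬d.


This matches the form of modus tollens: the conclusion follows in every model of the premises.

Valid.


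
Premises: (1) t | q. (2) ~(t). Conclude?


Disjunctive syllogism: from (P ∨ Q) and ¬P, infer Q.
One disjunct, 't', is ruled out; the other must hold.

q


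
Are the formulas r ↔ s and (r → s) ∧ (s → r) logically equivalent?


Compare truth tables:
r | s | φ | ψ
-------------
F | F | T | T
T | F | F | F
F | T | F | F
T | T | T | T
The columns φ and ψ agree on every row.

Yes, they are logically equivalent.


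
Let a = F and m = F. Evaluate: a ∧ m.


Conjunction is true only when both operands are true.
Substitute: a=F, m=F.
F ∧ F evaluates to F.

F


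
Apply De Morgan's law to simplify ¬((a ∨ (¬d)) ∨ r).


De Morgan: the negation of a disjunction is the conjunction of the negations.
Distribute ¬ across ∨, flipping it to ∧, and negate each literal.

((¬a) ∧ d) ∧ (¬r)


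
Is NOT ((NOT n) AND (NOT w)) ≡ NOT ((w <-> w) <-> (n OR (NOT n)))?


Compare truth tables:
n | w | φ | ψ
-------------
F | F | F | F
T | F | T | F
F | T | T | F
T | T | T | F
They differ at row 2 (n=T, w=F): φ=T but ψ=F.

No, they are not logically equivalent.


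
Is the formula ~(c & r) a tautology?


Build the truth table over {c, r}:
c | r | φ
---------
False | False | True
True | False | True
False | True | True
True | True | False
Counterexample at row 4: with c=True, r=True, the formula is False.

No, it is not a tautology.


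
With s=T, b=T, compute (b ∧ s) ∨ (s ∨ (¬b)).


Substitute s=T, b=T:
b ∧ s = T ∧ T = T
¬b = F
s ∨ (¬b) = T ∨ F = T
(b ∧ s) ∨ (s ∨ (¬b)) = T ∨ T = T

T


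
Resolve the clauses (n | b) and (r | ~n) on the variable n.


The clauses contain complementary literals n and ~n.
Resolution eliminates this pair and disjoins the remaining literals (merging duplicates).

(b | r)


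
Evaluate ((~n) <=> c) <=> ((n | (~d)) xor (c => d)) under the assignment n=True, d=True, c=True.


Substitute n=True, d=True, c=True:
~n = False
(~n) <=> c = False <=> True = False
~d = False
n | (~d) = True | False = True
c => d = True => True = True
(n | (~d)) xor (c => d) = True xor True = False
((~n) <=> c) <=> ((n | (~d)) xor (c => d)) = False <=> False = True

True


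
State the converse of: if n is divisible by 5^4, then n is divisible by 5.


The converse of (P → Q) is (Q → P). It is not in general equivalent to the original.
Here P = 'n is divisible by 5^4' and Q = 'n is divisible by 5'.

If n is divisible by 5, then n is divisible by 5^4.


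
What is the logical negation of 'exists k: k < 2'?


¬(forall x: φ) = exists x: ¬φ, and ¬(exists x: φ) = forall x: ¬φ.
Apply to the existential statement.

forall k: ~(k < 2)


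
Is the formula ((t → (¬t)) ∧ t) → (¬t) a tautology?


Build the truth table over {t}:
t | φ
-----
F | T
T | T
Every row evaluates to true.

Yes, it is a tautology.


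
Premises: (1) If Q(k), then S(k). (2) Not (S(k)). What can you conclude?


Modus tollens: from (P → Q) and ¬Q, infer ¬P.
Q = 'S(k)' is denied; since P → Q, P must also fail.

Not (Q(k)).


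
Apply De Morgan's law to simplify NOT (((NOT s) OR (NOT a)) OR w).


De Morgan: the negation of a disjunction is the conjunction of the negations.
Distribute NOT across OR, flipping it to AND, and negate each literal.

(s AND a) AND (NOT w)


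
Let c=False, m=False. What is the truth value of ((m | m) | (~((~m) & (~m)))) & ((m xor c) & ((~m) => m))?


Substitute c=False, m=False:
… (earlier sub-steps elided)
~m = True
~m = True
(~m) & (~m) = True & True = True
~((~m) & (~m)) = False
(m | m) | (~((~m) & (~m))) = False | False = False
m xor c = False xor False = False
~m = True
(~m) => m = True => False = False
(m xor c) & ((~m) => m) = False & False = False
((m | m) | (~((~m) & (~m)))) & ((m xor c) & ((~m) => m)) = False & False = False

False


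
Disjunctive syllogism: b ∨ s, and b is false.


Disjunctive syllogism: from (P ∨ Q) and ¬P, infer Q.
One disjunct, 'b', is ruled out; the other must hold.

s


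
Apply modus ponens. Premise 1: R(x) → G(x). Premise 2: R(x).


Modus ponens: from (P → Q) and P, infer Q.
P = 'R(x)' is asserted, and P → Q holds, so Q follows.

G(x).
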